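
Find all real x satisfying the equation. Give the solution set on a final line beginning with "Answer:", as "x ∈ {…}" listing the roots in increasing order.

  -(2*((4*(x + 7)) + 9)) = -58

Step 1. [-(2*((4*(x + 7)) + 9)) = -58] leading − — multiply by −1. So neg: 2*((4*(x + 7)) + 9) = 58.
Step 2. [2*((4*(x + 7)) + 9) = 58] LHS = 2·(…); ÷2 both sides. So div: (4*(x + 7)) + 9 = 29.
Step 3. [(4*(x + 7)) + 9 = 29] +9 is outermost — subtract 9 both sides, so sub: 4*(x + 7) = 20.
Step 4. [4*(x + 7) = 20] 4 out front; divide by 4 ⇒ div: x + 7 = 5.
Step 5. [x + 7 = 5] peel the +7: subtract 7 from each side ⇒ sub: x = -2.

Answer: x ∈ {-2}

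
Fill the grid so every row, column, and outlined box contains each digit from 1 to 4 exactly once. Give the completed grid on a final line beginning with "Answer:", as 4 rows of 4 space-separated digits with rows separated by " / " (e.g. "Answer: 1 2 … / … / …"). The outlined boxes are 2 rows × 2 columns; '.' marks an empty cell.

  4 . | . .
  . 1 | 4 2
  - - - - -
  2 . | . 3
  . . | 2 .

Step 1. [r4c4∈{1,4}] col 4 places 4 nowhere but r4c4. So r4c4=4.
Step 2. [r1c3∈{1,3}] in col 3, 3 fits only at r1c3, so r1c3=3.
Step 3. [r2c1∈{3}] r2c1's peers cover all but 3 ⇒ r2c1=3.
Step 4. [r3c3∈{1}] r3c3's peers cover all but 1, so r3c3=1.
Step 5. [r1c2∈{2}] r1c2 has the single candidate 2. So r1c2=2.
Step 6. [r4c2∈{3}] only 3 remains possible at r4c2. So r4c2=3.
Step 7. [r1c4∈{1}] only 1 remains possible at r1c4 ⇒ r1c4=1.
Step 8. [r4c1∈{1}] r4c1 is down to just 1. So r4c1=1.
Step 9. [r3c2∈{4}] r3c2's peers cover all but 4, so r3c2=4.

Answer: 4 2 3 1 / 3 1 4 2 / 2 4 1 3 / 1 3 2 4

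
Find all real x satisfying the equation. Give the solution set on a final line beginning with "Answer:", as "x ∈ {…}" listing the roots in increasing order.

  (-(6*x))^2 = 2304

Step 1. [(-(6*x))^2 = 2304] √ both sides: 2304 ≥ 0 gives two branches, so sqrt: -(6*x) = 48 or -48.
Step 2. [-(6*x) = 48 or -48] flip signs both sides, so neg: 6*x = -48 or 48.
Step 3. [6*x = -48 or 48] 6 out front; divide by 6 ⇒ div: x = -8 or 8.

Answer: x ∈ {-8, 8}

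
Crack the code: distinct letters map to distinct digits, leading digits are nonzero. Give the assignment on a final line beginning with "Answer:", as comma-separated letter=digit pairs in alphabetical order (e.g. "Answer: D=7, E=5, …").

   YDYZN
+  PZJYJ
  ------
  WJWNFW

Step 1. [col 1: N + J ≡ W (mod 10)] no forcing yet in column 1 (carry-in 0); J=2 is free and consistent — try it, so J=2.
Step 2. [col 1: N + J ≡ W (mod 10)] no forcing yet in column 1 (carry-in 0); N=9 is free and consistent — try it. So N=9.
Step 3. [col 1: N + J ≡ W (mod 10)] column 1 reads N+J+carry(0)=W with N=9, J=2; with digits 2,9 already taken and all letters distinct, the only value for W is 1, so W=1.
Step 4. [col 2: Z + Y ≡ F (mod 10)] column 2 (Z + Y ≡ F (mod 10), carry-in 1) doesn't pin F yet; pick F=0 and continue ⇒ F=0.
Step 5. [col 2: Z + Y ≡ F (mod 10)] several values work for Z in column 2 (Z + Y ≡ F (mod 10), carry-in 1); try Z=3. So Z=3.
Step 6. [col 2: Z + Y ≡ F (mod 10)] in column 2 we have Z+Y≡F with carry-in 1; given Z=3, F=0 and digits 0,1,2,3,9 already taken and all letters distinct, that pins Y to 6 ⇒ Y=6.
Step 7. [col 4: D + Z ≡ W (mod 10)] from column 4 (Z=3, W=1, carry-in 0, digits 0,1,2,3,6,9 already taken and all letters distinct): D must equal 8 ⇒ D=8.
Step 8. [col 5: Y + P ≡ J (mod 10)] column 5 reads Y+P+carry(1)=J with Y=6, J=2; with digits 0,1,2,3,6,8,9 already taken and all letters distinct, the only value for P is 5, so P=5.

Answer: D=8, F=0, J=2, N=9, P=5, W=1, Y=6, Z=3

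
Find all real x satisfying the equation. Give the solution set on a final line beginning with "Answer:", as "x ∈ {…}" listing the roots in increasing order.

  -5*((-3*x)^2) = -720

Step 1. [-5*((-3*x)^2) = -720] -5·(inner) — divide through by -5 ⇒ div: (-3*x)^2 = 144.
Step 2. [(-3*x)^2 = 144] 144 ≥ 0, LHS is (·)² — take ±√ ⇒ sqrt: -3*x = 12 or -12.
Step 3. [-3*x = 12 or -12] -3 out front; divide by -3 ⇒ div: x = -4 or 4.

Answer: x ∈ {-4, 4}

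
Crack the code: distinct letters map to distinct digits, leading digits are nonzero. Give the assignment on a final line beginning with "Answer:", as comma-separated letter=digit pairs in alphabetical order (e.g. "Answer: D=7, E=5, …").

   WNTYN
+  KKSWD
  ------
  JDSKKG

Step 1. [J] the sum has 6 digits but both addends have 5; that extra leading digit J is the final carry, namely 1, so J=1.
Step 2. [col 1: N + D ≡ G (mod 10)] column 1 (N + D ≡ G (mod 10), carry-in 0) doesn't pin N yet; pick N=9 and continue ⇒ N=9.
Step 3. [col 1: N + D ≡ G (mod 10)] several values work for G in column 1 (N + D ≡ G (mod 10), carry-in 0); try G=3 ⇒ G=3.
Step 4. [col 1: N + D ≡ G (mod 10)] from column 1 (N=9, G=3, carry-in 0, digits 1,3,9 already taken and all letters distinct): D must equal 4, so D=4.
Step 5. [col 2: Y + W ≡ K (mod 10)] K=6 is one option consistent with column 2 (Y + W ≡ K (mod 10), carry-in 1) — take it, so K=6.
Step 6. [col 2: Y + W ≡ K (mod 10)] column 2 (Y + W ≡ K (mod 10), carry-in 1) doesn't pin Y yet; pick Y=8 and continue. So Y=8.
Step 7. [col 2: Y + W ≡ K (mod 10)] from column 2 (Y=8, K=6, carry-in 1, digits 1,3,4,6,8,9 already taken and all letters distinct): W must equal 7 ⇒ W=7.
Step 8. [col 3: T + S ≡ K (mod 10)] several values work for S in column 3 (T + S ≡ K (mod 10), carry-in 1); try S=5 ⇒ S=5.
Step 9. [col 3: T + S ≡ K (mod 10)] from column 3 (S=5, K=6, carry-in 1, digits 1,3,4,5,6,7,8,9 already taken and all letters distinct): T must equal 0, so T=0.

Answer: D=4, G=3, J=1, K=6, N=9, S=5, T=0, W=7, Y=8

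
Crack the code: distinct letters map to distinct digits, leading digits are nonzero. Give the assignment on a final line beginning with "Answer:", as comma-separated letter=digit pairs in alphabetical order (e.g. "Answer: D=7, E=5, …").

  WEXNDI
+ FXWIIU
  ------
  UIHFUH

Step 1. [col 1: I + U ≡ H (mod 10)] no forcing yet in column 1 (carry-in 0); H=9 is free and consistent — try it, so H=9.
Step 2. [col 1: I + U ≡ H (mod 10)] column 1 (I + U ≡ H (mod 10), carry-in 0) doesn't pin I yet; pick I=1 and continue. So I=1.
Step 3. [col 1: I + U ≡ H (mod 10)] column 1 reads I+U+carry(0)=H with I=1, H=9; with digits 1,9 already taken and all letters distinct, the only value for U is 8 ⇒ U=8.
Step 4. [col 2: D + I ≡ U (mod 10)] column 2: given I=1, U=8, carry-in 0, and digits 1,8,9 already taken and all letters distinct, D+I≡U (mod 10) forces D=7, so D=7.
Step 5. [col 3: N + I ≡ F (mod 10)] several values work for F in column 3 (N + I ≡ F (mod 10), carry-in 0); try F=3, so F=3.
Step 6. [col 3: N + I ≡ F (mod 10)] from column 3 (I=1, F=3, carry-in 0, digits 1,3,7,8,9 already taken and all letters distinct): N must equal 2. So N=2.
Step 7. [col 4: X + W ≡ H (mod 10)] no forcing yet in column 4 (carry-in 0); X=5 is free and consistent — try it. So X=5.
Step 8. [col 4: X + W ≡ H (mod 10)] column 4 reads X+W+carry(0)=H with X=5, H=9; with digits 1,2,3,5,7,8,9 already taken and all letters distinct, the only value for W is 4 ⇒ W=4.
Step 9. [col 5: E + X ≡ I (mod 10)] in column 5 we have E+X≡I with carry-in 0; given X=5, I=1 and digits 1,2,3,4,5,7,8,9 already taken and all letters distinct, that pins E to 6 ⇒ E=6.

Answer: D=7, E=6, F=3, H=9, I=1, N=2, U=8, W=4, X=5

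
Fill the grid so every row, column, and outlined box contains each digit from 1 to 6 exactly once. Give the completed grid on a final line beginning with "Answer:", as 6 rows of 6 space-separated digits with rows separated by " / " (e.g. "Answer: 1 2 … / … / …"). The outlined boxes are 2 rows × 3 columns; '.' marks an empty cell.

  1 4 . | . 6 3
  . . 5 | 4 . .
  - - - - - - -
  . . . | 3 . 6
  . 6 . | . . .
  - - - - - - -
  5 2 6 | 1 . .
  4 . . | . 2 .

Step 1. [r1c3∈{2}] r1c3's peers cover all but 2. So r1c3=2.
Step 2. [r4c4∈{2,5}] 2 has one home in col 4: r4c4. So r4c4=2.
Step 3. [r2c5∈{1}] only 1 remains possible at r2c5. So r2c5=1.
Step 4. [r4c6∈{1,4,5}] r4c6 is the only open cell in col 6 admitting 1, so r4c6=1.
Step 5. [r3c2∈{1,5}] 5 has one home in col 2: r3c2, so r3c2=5.
Step 6. [r3c5∈{4}] r3c5 has the single candidate 4. So r3c5=4.
Step 7. [r4c1∈{3}] r4c1 is down to just 3 ⇒ r4c1=3.
Step 8. [r6c3∈{1,3}] in col 3, 3 fits only at r6c3. So r6c3=3.
Step 9. [r1c4∈{5}] r1c4 is down to just 5 ⇒ r1c4=5.
Step 10. [r6c4∈{6}] r6c4's peers cover all but 6 ⇒ r6c4=6.
Step 11. [r3c3∈{1}] r3c3 has the single candidate 1, so r3c3=1.
Step 12. [r5c6∈{4}] r5c6 has the single candidate 4 ⇒ r5c6=4.
Step 13. [r2c6∈{2}] r2c6 has the single candidate 2 ⇒ r2c6=2.
Step 14. [r6c2∈{1}] r6c2's peers cover all but 1 ⇒ r6c2=1.
Step 15. [r4c3∈{4}] nothing but 4 survives at r4c3. So r4c3=4.
Step 16. [r4c5∈{5}] nothing but 5 survives at r4c5 ⇒ r4c5=5.
Step 17. [r3c1∈{2}] r3c1 is down to just 2 ⇒ r3c1=2.
Step 18. [r2c2∈{3}] r2c2's peers cover all but 3, so r2c2=3.
Step 19. [r5c5∈{3}] only 3 remains possible at r5c5. So r5c5=3.
Step 20. [r6c6∈{5}] only 5 remains possible at r6c6, so r6c6=5.
Step 21. [r2c1∈{6}] nothing but 6 survives at r2c1. So r2c1=6.

Answer: 1 4 2 5 6 3 / 6 3 5 4 1 2 / 2 5 1 3 4 6 / 3 6 4 2 5 1 / 5 2 6 1 3 4 / 4 1 3 6 2 5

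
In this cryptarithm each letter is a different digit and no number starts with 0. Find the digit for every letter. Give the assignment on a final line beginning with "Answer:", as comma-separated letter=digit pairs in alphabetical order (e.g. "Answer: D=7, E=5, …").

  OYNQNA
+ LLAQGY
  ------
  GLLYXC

Step 1. [col 1: A + Y ≡ C (mod 10)] column 1 (A + Y ≡ C (mod 10), carry-in 0) doesn't pin A yet; pick A=3 and continue ⇒ A=3.
Step 2. [col 1: A + Y ≡ C (mod 10)] no forcing yet in column 1 (carry-in 0); Y=9 is free and consistent — try it ⇒ Y=9.
Step 3. [col 1: A + Y ≡ C (mod 10)] column 1 reads A+Y+carry(0)=C with A=3, Y=9; with digits 3,9 already taken and all letters distinct, the only value for C is 2. So C=2.
Step 4. [col 2: N + G ≡ X (mod 10)] several values work for G in column 2 (N + G ≡ X (mod 10), carry-in 1); try G=7 ⇒ G=7.
Step 5. [col 2: N + G ≡ X (mod 10)] column 2 (N + G ≡ X (mod 10), carry-in 1) doesn't pin N yet; pick N=8 and continue. So N=8.
Step 6. [col 2: N + G ≡ X (mod 10)] column 2: given N=8, G=7, carry-in 1, and digits 2,3,7,8,9 already taken and all letters distinct, N+G≡X (mod 10) forces X=6 ⇒ X=6.
Step 7. [col 3: Q + Q ≡ Y (mod 10)] in column 3 we have Q+Q≡Y with carry-in 1; given Y=9 and digits 2,3,6,7,8,9 already taken and all letters distinct, that pins Q to 4. So Q=4.
Step 8. [col 4: N + A ≡ L (mod 10)] column 4 reads N+A+carry(0)=L with N=8, A=3; with digits 2,3,4,6,7,8,9 already taken and all letters distinct, the only value for L is 1, so L=1.
Step 9. [col 6: O + L ≡ G (mod 10)] in column 6 we have O+L≡G with carry-in 1; given L=1, G=7 and digits 1,2,3,4,6,7,8,9 already taken and all letters distinct, that pins O to 5 ⇒ O=5.

Answer: A=3, C=2, G=7, L=1, N=8, O=5, Q=4, X=6, Y=9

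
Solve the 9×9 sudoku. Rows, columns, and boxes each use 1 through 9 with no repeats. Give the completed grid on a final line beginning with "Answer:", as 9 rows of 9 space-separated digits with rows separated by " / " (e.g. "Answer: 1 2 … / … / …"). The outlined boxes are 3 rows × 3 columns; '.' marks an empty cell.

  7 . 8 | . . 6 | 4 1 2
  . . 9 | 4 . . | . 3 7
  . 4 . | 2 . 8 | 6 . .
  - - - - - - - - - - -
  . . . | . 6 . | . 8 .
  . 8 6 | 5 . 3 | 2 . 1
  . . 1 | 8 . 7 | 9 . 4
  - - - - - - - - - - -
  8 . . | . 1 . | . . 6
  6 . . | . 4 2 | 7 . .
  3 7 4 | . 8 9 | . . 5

Step 1. [r2c5∈{5}] r2c5 has the single candidate 5, so r2c5=5.
Step 2. [r1c2∈{3,5}] row 1 places 5 nowhere but r1c2. So r1c2=5.
Step 3. [r8c8∈{9}] r8c8 has the single candidate 9 ⇒ r8c8=9.
Step 4. [r4c9∈{3}] only 3 remains possible at r4c9 ⇒ r4c9=3.
Step 5. [r5c5∈{9}] nothing but 9 survives at r5c5, so r5c5=9.
Step 6. [r4c1∈{2,4,5,9}] r4c1 is the only open cell in col 1 admitting 9. So r4c1=9.
Step 7. [r4c2∈{2}] nothing but 2 survives at r4c2 ⇒ r4c2=2.
Step 8. [r2c6∈{1}] r2c6 is down to just 1, so r2c6=1.
Step 9. [r6c1∈{5}] only 5 remains possible at r6c1, so r6c1=5.
Step 10. [r1c5∈{3}] r1c5's peers cover all but 3, so r1c5=3.
Step 11. [r7c3∈{2,5}] col 3 places 2 nowhere but r7c3 ⇒ r7c3=2.
Step 12. [r7c4∈{3,7}] r7c4 is the only open cell in row 7 admitting 7 ⇒ r7c4=7.
Step 13. [r4c7∈{5}] only 5 remains possible at r4c7 ⇒ r4c7=5.
Step 14. [r8c2∈{1}] r8c2's peers cover all but 1, so r8c2=1.
Step 15. [r6c8∈{6}] nothing but 6 survives at r6c8 ⇒ r6c8=6.
Step 16. [r8c3∈{5}] only 5 remains possible at r8c3 ⇒ r8c3=5.
Step 17. [r7c8∈{4}] r7c8 has the single candidate 4. So r7c8=4.
Step 18. [r6c2∈{3}] only 3 remains possible at r6c2. So r6c2=3.
Step 19. [r4c6∈{4}] only 4 remains possible at r4c6. So r4c6=4.
Step 20. [r7c7∈{3}] r7c7's peers cover all but 3, so r7c7=3.
Step 21. [r9c4∈{6}] nothing but 6 survives at r9c4. So r9c4=6.
Step 22. [r4c4∈{1}] r4c4 has the single candidate 1, so r4c4=1.
Step 23. [r5c1∈{4}] nothing but 4 survives at r5c1 ⇒ r5c1=4.
Step 24. [r2c2∈{6}] only 6 remains possible at r2c2. So r2c2=6.
Step 25. [r3c3∈{3}] r3c3's peers cover all but 3. So r3c3=3.
Step 26. [r3c9∈{9}] nothing but 9 survives at r3c9, so r3c9=9.
Step 27. [r3c5∈{7}] r3c5 has the single candidate 7. So r3c5=7.
Step 28. [r9c8∈{2}] only 2 remains possible at r9c8, so r9c8=2.
Step 29. [r8c4∈{3}] only 3 remains possible at r8c4 ⇒ r8c4=3.
Step 30. [r2c7∈{8}] r2c7 has the single candidate 8 ⇒ r2c7=8.
Step 31. [r9c7∈{1}] r9c7's peers cover all but 1 ⇒ r9c7=1.
Step 32. [r8c9∈{8}] r8c9 is down to just 8 ⇒ r8c9=8.
Step 33. [r7c6∈{5}] r7c6 is down to just 5 ⇒ r7c6=5.
Step 34. [r5c8∈{7}] r5c8 is down to just 7. So r5c8=7.
Step 35. [r2c1∈{2}] only 2 remains possible at r2c1 ⇒ r2c1=2.
Step 36. [r3c1∈{1}] r3c1 is down to just 1, so r3c1=1.
Step 37. [r6c5∈{2}] r6c5 has the single candidate 2, so r6c5=2.
Step 38. [r1c4∈{9}] only 9 remains possible at r1c4 ⇒ r1c4=9.
Step 39. [r4c3∈{7}] r4c3 is down to just 7, so r4c3=7.
Step 40. [r7c2∈{9}] only 9 remains possible at r7c2, so r7c2=9.
Step 41. [r3c8∈{5}] r3c8 is down to just 5 ⇒ r3c8=5.

Answer: 7 5 8 9 3 6 4 1 2 / 2 6 9 4 5 1 8 3 7 / 1 4 3 2 7 8 6 5 9 / 9 2 7 1 6 4 5 8 3 / 4 8 6 5 9 3 2 7 1 / 5 3 1 8 2 7 9 6 4 / 8 9 2 7 1 5 3 4 6 / 6 1 5 3 4 2 7 9 8 / 3 7 4 6 8 9 1 2 5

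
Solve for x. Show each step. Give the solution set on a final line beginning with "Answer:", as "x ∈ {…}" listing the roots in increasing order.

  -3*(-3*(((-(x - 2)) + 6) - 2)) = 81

Step 1. [-3*(-3*(((-(x - 2)) + 6) - 2)) = 81] leading coefficient -3: divide by -3 ⇒ div: -3*(((-(x - 2)) + 6) - 2) = -27.
Step 2. [-3*(((-(x - 2)) + 6) - 2) = -27] leading coefficient -3: divide by -3. So div: ((-(x - 2)) + 6) - 2 = 9.
Step 3. [((-(x - 2)) + 6) - 2 = 9] add 2: x sits inside (… - 2) ⇒ sub: (-(x - 2)) + 6 = 11.
Step 4. [(-(x - 2)) + 6 = 11] peel the +6: subtract 6 from each side ⇒ sub: -(x - 2) = 5.
Step 5. [-(x - 2) = 5] leading − — multiply by −1. So neg: x - 2 = -5.
Step 6. [x - 2 = -5] -2 is outermost — add 2 both sides ⇒ sub: x = -3.

Answer: x ∈ {-3}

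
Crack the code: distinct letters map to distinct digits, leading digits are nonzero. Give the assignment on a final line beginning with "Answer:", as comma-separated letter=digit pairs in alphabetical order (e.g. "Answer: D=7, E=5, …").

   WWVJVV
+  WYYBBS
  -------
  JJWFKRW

Step 1. [col 1: V + S ≡ W (mod 10)] several values work for W in column 1 (V + S ≡ W (mod 10), carry-in 0); try W=5 ⇒ W=5.
Step 2. [J] adding two 6-digit numbers gives at most 6+1 digits, and here it does — J is that final carry and must be 1 ⇒ J=1.
Step 3. [col 1: V + S ≡ W (mod 10)] several values work for S in column 1 (V + S ≡ W (mod 10), carry-in 0); try S=8, so S=8.
Step 4. [col 1: V + S ≡ W (mod 10)] column 1: given S=8, W=5, carry-in 0, and digits 1,5,8 already taken and all letters distinct, V+S≡W (mod 10) forces V=7. So V=7.
Step 5. [col 2: V + B ≡ R (mod 10)] several values work for B in column 2 (V + B ≡ R (mod 10), carry-in 1); try B=2 ⇒ B=2.
Step 6. [col 2: V + B ≡ R (mod 10)] column 2: given V=7, B=2, carry-in 1, and digits 1,2,5,7,8 already taken and all letters distinct, V+B≡R (mod 10) forces R=0. So R=0.
Step 7. [col 3: J + B ≡ K (mod 10)] from column 3 (J=1, B=2, carry-in 1, digits 0,1,2,5,7,8 already taken and all letters distinct): K must equal 4. So K=4.
Step 8. [col 4: V + Y ≡ F (mod 10)] no forcing yet in column 4 (carry-in 0); F=6 is free and consistent — try it. So F=6.
Step 9. [col 4: V + Y ≡ F (mod 10)] column 4 reads V+Y+carry(0)=F with V=7, F=6; with digits 0,1,2,4,5,6,7,8 already taken and all letters distinct, the only value for Y is 9 ⇒ Y=9.

Answer: B=2, F=6, J=1, K=4, R=0, S=8, V=7, W=5, Y=9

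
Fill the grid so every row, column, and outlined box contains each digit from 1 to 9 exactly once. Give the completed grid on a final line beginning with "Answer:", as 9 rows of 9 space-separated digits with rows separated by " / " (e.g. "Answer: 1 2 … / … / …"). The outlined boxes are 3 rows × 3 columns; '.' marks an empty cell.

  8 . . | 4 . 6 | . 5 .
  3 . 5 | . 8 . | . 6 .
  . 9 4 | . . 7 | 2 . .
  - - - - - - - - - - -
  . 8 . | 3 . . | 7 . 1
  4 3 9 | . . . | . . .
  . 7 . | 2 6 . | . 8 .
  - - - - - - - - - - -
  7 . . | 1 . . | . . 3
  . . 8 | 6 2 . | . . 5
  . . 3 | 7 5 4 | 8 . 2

Step 1. [r7c5∈{9}] r7c5 has the single candidate 9. So r7c5=9.
Step 2. [r7c8∈{4}] only 4 remains possible at r7c8, so r7c8=4.
Step 3. [r4c1∈{2,5,6}] 2 has one home in col 1: r4c1. So r4c1=2.
Step 4. [r4c8∈{9}] r4c8 has the single candidate 9 ⇒ r4c8=9.
Step 5. [r9c8∈{1}] r9c8 is down to just 1, so r9c8=1.
Step 6. [r2c6∈{1,2,9}] col 6 places 2 nowhere but r2c6. So r2c6=2.
Step 7. [r2c2∈{1}] r2c2's peers cover all but 1 ⇒ r2c2=1.
Step 8. [r8c7∈{9}] r8c7 is down to just 9. So r8c7=9.
Step 9. [r9c2∈{6}] nothing but 6 survives at r9c2 ⇒ r9c2=6.
Step 10. [r4c6∈{5}] r4c6 is down to just 5. So r4c6=5.
Step 11. [r3c5∈{1,3}] r3c5 is the only open cell in row 3 admitting 1, so r3c5=1.
Step 12. [r6c7∈{3,4,5}] r6c7 is the only open cell in row 6 admitting 3, so r6c7=3.
Step 13. [r2c9∈{4,7,9}] r2c9 is the only open cell in row 2 admitting 7 ⇒ r2c9=7.
Step 14. [r5c6∈{1,8}] row 5 places 1 nowhere but r5c6 ⇒ r5c6=1.
Step 15. [r7c3∈{2}] only 2 remains possible at r7c3. So r7c3=2.
Step 16. [r5c9∈{6}] nothing but 6 survives at r5c9, so r5c9=6.
Step 17. [r8c1∈{1}] nothing but 1 survives at r8c1 ⇒ r8c1=1.
Step 18. [r7c2∈{5}] r7c2's peers cover all but 5, so r7c2=5.
Step 19. [r6c9∈{4}] r6c9 has the single candidate 4 ⇒ r6c9=4.
Step 20. [r3c8∈{3}] only 3 remains possible at r3c8. So r3c8=3.
Step 21. [r6c1∈{5}] r6c1 is down to just 5 ⇒ r6c1=5.
Step 22. [r6c3∈{1}] r6c3's peers cover all but 1, so r6c3=1.
Step 23. [r4c5∈{4}] only 4 remains possible at r4c5. So r4c5=4.
Step 24. [r5c4∈{8}] r5c4's peers cover all but 8 ⇒ r5c4=8.
Step 25. [r5c8∈{2}] only 2 remains possible at r5c8, so r5c8=2.
Step 26. [r1c7∈{1}] r1c7 has the single candidate 1, so r1c7=1.
Step 27. [r9c1∈{9}] r9c1 has the single candidate 9, so r9c1=9.
Step 28. [r8c6∈{3}] r8c6's peers cover all but 3, so r8c6=3.
Step 29. [r3c1∈{6}] r3c1 has the single candidate 6. So r3c1=6.
Step 30. [r5c5∈{7}] r5c5's peers cover all but 7. So r5c5=7.
Step 31. [r3c4∈{5}] r3c4 is down to just 5, so r3c4=5.
Step 32. [r1c3∈{7}] nothing but 7 survives at r1c3, so r1c3=7.
Step 33. [r8c8∈{7}] r8c8's peers cover all but 7 ⇒ r8c8=7.
Step 34. [r8c2∈{4}] r8c2 is down to just 4, so r8c2=4.
Step 35. [r1c5∈{3}] only 3 remains possible at r1c5. So r1c5=3.
Step 36. [r7c6∈{8}] nothing but 8 survives at r7c6. So r7c6=8.
Step 37. [r4c3∈{6}] r4c3's peers cover all but 6. So r4c3=6.
Step 38. [r5c7∈{5}] r5c7 is down to just 5. So r5c7=5.
Step 39. [r7c7∈{6}] r7c7 is down to just 6. So r7c7=6.
Step 40. [r3c9∈{8}] only 8 remains possible at r3c9, so r3c9=8.
Step 41. [r2c4∈{9}] nothing but 9 survives at r2c4, so r2c4=9.
Step 42. [r1c2∈{2}] only 2 remains possible at r1c2 ⇒ r1c2=2.
Step 43. [r1c9∈{9}] r1c9 has the single candidate 9. So r1c9=9.
Step 44. [r6c6∈{9}] r6c6 has the single candidate 9, so r6c6=9.
Step 45. [r2c7∈{4}] r2c7's peers cover all but 4, so r2c7=4.

Answer: 8 2 7 4 3 6 1 5 9 / 3 1 5 9 8 2 4 6 7 / 6 9 4 5 1 7 2 3 8 / 2 8 6 3 4 5 7 9 1 / 4 3 9 8 7 1 5 2 6 / 5 7 1 2 6 9 3 8 4 / 7 5 2 1 9 8 6 4 3 / 1 4 8 6 2 3 9 7 5 / 9 6 3 7 5 4 8 1 2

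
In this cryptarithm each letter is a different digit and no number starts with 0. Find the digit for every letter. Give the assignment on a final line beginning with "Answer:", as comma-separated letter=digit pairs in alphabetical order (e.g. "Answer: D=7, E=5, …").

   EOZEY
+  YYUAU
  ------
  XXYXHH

Step 1. [col 1: Y + U ≡ H (mod 10)] U=5 is one option consistent with column 1 (Y + U ≡ H (mod 10), carry-in 0) — take it. So U=5.
Step 2. [X] the sum has 6 digits but both addends have 5; that extra leading digit X is the final carry, namely 1, so X=1.
Step 3. [col 1: Y + U ≡ H (mod 10)] Y=8 is one option consistent with column 1 (Y + U ≡ H (mod 10), carry-in 0) — take it. So Y=8.
Step 4. [col 1: Y + U ≡ H (mod 10)] column 1: given Y=8, U=5, carry-in 0, and digits 1,5,8 already taken and all letters distinct, Y+U≡H (mod 10) forces H=3, so H=3.
Step 5. [col 2: E + A ≡ H (mod 10)] column 2 (E + A ≡ H (mod 10), carry-in 1) doesn't pin A yet; pick A=0 and continue ⇒ A=0.
Step 6. [col 2: E + A ≡ H (mod 10)] column 2 reads E+A+carry(1)=H with A=0, H=3; with digits 0,1,3,5,8 already taken and all letters distinct, the only value for E is 2 ⇒ E=2.
Step 7. [col 3: Z + U ≡ X (mod 10)] from column 3 (U=5, X=1, carry-in 0, digits 0,1,2,3,5,8 already taken and all letters distinct): Z must equal 6, so Z=6.
Step 8. [col 4: O + Y ≡ Y (mod 10)] column 4: given Y=8, carry-in 1, and digits 0,1,2,3,5,6,8 already taken and all letters distinct, O+Y≡Y (mod 10) forces O=9, so O=9.

Answer: A=0, E=2, H=3, O=9, U=5, X=1, Y=8, Z=6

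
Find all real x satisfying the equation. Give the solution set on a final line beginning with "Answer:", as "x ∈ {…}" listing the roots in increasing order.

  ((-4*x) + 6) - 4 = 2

Step 1. [((-4*x) + 6) - 4 = 2] -4 is outermost — add 4 both sides ⇒ sub: (-4*x) + 6 = 6.
Step 2. [(-4*x) + 6 = 6] +6 is outermost — subtract 6 both sides ⇒ sub: -4*x = 0.
Step 3. [-4*x = 0] -4 out front; divide by -4. So div: x = 0.

Answer: x ∈ {0}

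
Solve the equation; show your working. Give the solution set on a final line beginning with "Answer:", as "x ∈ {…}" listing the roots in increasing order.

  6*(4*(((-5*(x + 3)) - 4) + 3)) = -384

Step 1. [6*(4*(((-5*(x + 3)) - 4) + 3)) = -384] 6·(inner) — divide through by 6. So div: 4*(((-5*(x + 3)) - 4) + 3) = -64.
Step 2. [4*(((-5*(x + 3)) - 4) + 3) = -64] divide by the outer 4, so div: ((-5*(x + 3)) - 4) + 3 = -16.
Step 3. [((-5*(x + 3)) - 4) + 3 = -16] 3 comes off first (subtract 3), so sub: (-5*(x + 3)) - 4 = -19.
Step 4. [(-5*(x + 3)) - 4 = -19] add 4: x sits inside (… - 4) ⇒ sub: -5*(x + 3) = -15.
Step 5. [-5*(x + 3) = -15] LHS = -5·(…); ÷-5 both sides ⇒ div: x + 3 = 3.
Step 6. [x + 3 = 3] subtract 3: x sits inside (… + 3). So sub: x = 0.

Answer: x ∈ {0}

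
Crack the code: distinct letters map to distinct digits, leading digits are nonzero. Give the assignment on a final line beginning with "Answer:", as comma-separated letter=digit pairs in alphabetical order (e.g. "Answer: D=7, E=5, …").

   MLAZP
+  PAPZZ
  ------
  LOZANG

Step 1. [col 1: P + Z ≡ G (mod 10)] Z=6 is one option consistent with column 1 (P + Z ≡ G (mod 10), carry-in 0) — take it ⇒ Z=6.
Step 2. [col 1: P + Z ≡ G (mod 10)] G=5 is one option consistent with column 1 (P + Z ≡ G (mod 10), carry-in 0) — take it, so G=5.
Step 3. [col 1: P + Z ≡ G (mod 10)] column 1 reads P+Z+carry(0)=G with Z=6, G=5; with digits 5,6 already taken and all letters distinct, the only value for P is 9 ⇒ P=9.
Step 4. [L] the sum has 6 digits but both addends have 5; that extra leading digit L is the final carry, namely 1. So L=1.
Step 5. [col 2: Z + Z ≡ N (mod 10)] column 2: given Z=6, carry-in 1, and digits 1,5,6,9 already taken and all letters distinct, Z+Z≡N (mod 10) forces N=3 ⇒ N=3.
Step 6. [col 3: A + P ≡ A (mod 10)] several values work for A in column 3 (A + P ≡ A (mod 10), carry-in 1); try A=4 ⇒ A=4.
Step 7. [col 5: M + P ≡ O (mod 10)] column 5: given P=9, carry-in 0, and digits 1,3,4,5,6,9 already taken and all letters distinct, M+P≡O (mod 10) forces M=8, so M=8.
Step 8. [col 5: M + P ≡ O (mod 10)] from column 5 (M=8, P=9, carry-in 0, digits 1,3,4,5,6,8,9 already taken and all letters distinct): O must equal 7, so O=7.

Answer: A=4, G=5, L=1, M=8, N=3, O=7, P=9, Z=6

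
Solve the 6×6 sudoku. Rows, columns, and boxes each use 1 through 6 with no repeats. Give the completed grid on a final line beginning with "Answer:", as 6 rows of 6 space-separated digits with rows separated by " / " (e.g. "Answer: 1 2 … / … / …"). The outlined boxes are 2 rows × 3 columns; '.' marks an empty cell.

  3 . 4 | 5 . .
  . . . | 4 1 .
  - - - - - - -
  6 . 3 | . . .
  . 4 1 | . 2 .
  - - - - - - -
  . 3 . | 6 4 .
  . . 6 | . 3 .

Step 1. [r6c4∈{1,2}] col 4 places 2 nowhere but r6c4. So r6c4=2.
Step 2. [r4c1∈{5}] r4c1 is down to just 5 ⇒ r4c1=5.
Step 3. [r2c1∈{2}] only 2 remains possible at r2c1 ⇒ r2c1=2.
Step 4. [r1c5∈{6}] r1c5 is down to just 6 ⇒ r1c5=6.
Step 5. [r5c1∈{1}] nothing but 1 survives at r5c1, so r5c1=1.
Step 6. [r6c2∈{5}] r6c2's peers cover all but 5 ⇒ r6c2=5.
Step 7. [r3c6∈{1,4,5}] 4 has one home in row 3: r3c6 ⇒ r3c6=4.
Step 8. [r4c6∈{3,6}] r4c6 is the only open cell in row 4 admitting 6 ⇒ r4c6=6.
Step 9. [r6c6∈{1}] only 1 remains possible at r6c6 ⇒ r6c6=1.
Step 10. [r5c6∈{5}] nothing but 5 survives at r5c6, so r5c6=5.
Step 11. [r1c6∈{2}] only 2 remains possible at r1c6, so r1c6=2.
Step 12. [r2c6∈{3}] r2c6's peers cover all but 3. So r2c6=3.
Step 13. [r4c4∈{3}] nothing but 3 survives at r4c4, so r4c4=3.
Step 14. [r1c2∈{1}] r1c2's peers cover all but 1. So r1c2=1.
Step 15. [r3c2∈{2}] nothing but 2 survives at r3c2, so r3c2=2.
Step 16. [r3c5∈{5}] r3c5's peers cover all but 5, so r3c5=5.
Step 17. [r5c3∈{2}] nothing but 2 survives at r5c3. So r5c3=2.
Step 18. [r2c3∈{5}] r2c3 has the single candidate 5, so r2c3=5.
Step 19. [r6c1∈{4}] nothing but 4 survives at r6c1 ⇒ r6c1=4.
Step 20. [r2c2∈{6}] r2c2 is down to just 6, so r2c2=6.
Step 21. [r3c4∈{1}] nothing but 1 survives at r3c4 ⇒ r3c4=1.

Answer: 3 1 4 5 6 2 / 2 6 5 4 1 3 / 6 2 3 1 5 4 / 5 4 1 3 2 6 / 1 3 2 6 4 5 / 4 5 6 2 3 1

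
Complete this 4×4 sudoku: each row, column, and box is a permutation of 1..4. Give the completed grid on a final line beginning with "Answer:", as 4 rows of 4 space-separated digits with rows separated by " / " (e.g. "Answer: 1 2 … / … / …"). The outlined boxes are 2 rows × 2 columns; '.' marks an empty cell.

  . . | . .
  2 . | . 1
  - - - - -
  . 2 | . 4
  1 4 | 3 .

Step 1. [r1c4∈{2,3}] col 4 places 3 nowhere but r1c4. So r1c4=3.
Step 2. [r1c1∈{4}] r1c1 has the single candidate 4, so r1c1=4.
Step 3. [r1c2∈{1}] r1c2 has the single candidate 1. So r1c2=1.
Step 4. [r2c3∈{4}] nothing but 4 survives at r2c3 ⇒ r2c3=4.
Step 5. [r3c1∈{3}] r3c1 is down to just 3, so r3c1=3.
Step 6. [r2c2∈{3}] nothing but 3 survives at r2c2. So r2c2=3.
Step 7. [r1c3∈{2}] r1c3 is down to just 2. So r1c3=2.
Step 8. [r4c4∈{2}] r4c4's peers cover all but 2, so r4c4=2.
Step 9. [r3c3∈{1}] r3c3 is down to just 1 ⇒ r3c3=1.

Answer: 4 1 2 3 / 2 3 4 1 / 3 2 1 4 / 1 4 3 2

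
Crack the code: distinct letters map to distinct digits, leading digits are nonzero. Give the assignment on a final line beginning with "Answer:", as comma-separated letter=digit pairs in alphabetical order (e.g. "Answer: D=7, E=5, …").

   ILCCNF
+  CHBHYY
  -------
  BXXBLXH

Step 1. [B] adding two 6-digit numbers gives at most 6+1 digits, and here it does — B is that final carry and must be 1, so B=1.
Step 2. [col 1: F + Y ≡ H (mod 10)] no forcing yet in column 1 (carry-in 0); F=8 is free and consistent — try it ⇒ F=8.
Step 3. [col 1: F + Y ≡ H (mod 10)] no forcing yet in column 1 (carry-in 0); H=3 is free and consistent — try it, so H=3.
Step 4. [col 1: F + Y ≡ H (mod 10)] column 1 reads F+Y+carry(0)=H with F=8, H=3; with digits 1,3,8 already taken and all letters distinct, the only value for Y is 5. So Y=5.
Step 5. [col 2: N + Y ≡ X (mod 10)] X=6 is one option consistent with column 2 (N + Y ≡ X (mod 10), carry-in 1) — take it. So X=6.
Step 6. [col 2: N + Y ≡ X (mod 10)] from column 2 (Y=5, X=6, carry-in 1, digits 1,3,5,6,8 already taken and all letters distinct): N must equal 0 ⇒ N=0.
Step 7. [col 3: C + H ≡ L (mod 10)] no forcing yet in column 3 (carry-in 0); C=9 is free and consistent — try it. So C=9.
Step 8. [col 3: C + H ≡ L (mod 10)] column 3 reads C+H+carry(0)=L with C=9, H=3; with digits 0,1,3,5,6,8,9 already taken and all letters distinct, the only value for L is 2 ⇒ L=2.
Step 9. [col 6: I + C ≡ X (mod 10)] from column 6 (C=9, X=6, carry-in 0, digits 0,1,2,3,5,6,8,9 already taken and all letters distinct): I must equal 7 ⇒ I=7.

Answer: B=1, C=9, F=8, H=3, I=7, L=2, N=0, X=6, Y=5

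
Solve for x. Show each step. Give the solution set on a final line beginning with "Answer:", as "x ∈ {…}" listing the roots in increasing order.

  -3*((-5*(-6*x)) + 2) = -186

Step 1. [-3*((-5*(-6*x)) + 2) = -186] leading coefficient -3: divide by -3. So div: (-5*(-6*x)) + 2 = 62.
Step 2. [(-5*(-6*x)) + 2 = 62] the outer +2 inverts by subtracting 2 ⇒ sub: -5*(-6*x) = 60.
Step 3. [-5*(-6*x) = 60] -5 out front; divide by -5, so div: -6*x = -12.
Step 4. [-6*x = -12] leading coefficient -6: divide by -6. So div: x = 2.

Answer: x ∈ {2}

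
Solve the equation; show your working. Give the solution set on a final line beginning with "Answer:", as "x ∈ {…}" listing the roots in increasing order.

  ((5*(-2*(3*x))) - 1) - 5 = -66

Step 1. [((5*(-2*(3*x))) - 1) - 5 = -66] add 5: x sits inside (… - 5), so sub: (5*(-2*(3*x))) - 1 = -61.
Step 2. [(5*(-2*(3*x))) - 1 = -61] add 1: x sits inside (… - 1) ⇒ sub: 5*(-2*(3*x)) = -60.
Step 3. [5*(-2*(3*x)) = -60] divide by the outer 5, so div: -2*(3*x) = -12.
Step 4. [-2*(3*x) = -12] -2·(inner) — divide through by -2 ⇒ div: 3*x = 6.
Step 5. [3*x = 6] 3 out front; divide by 3, so div: x = 2.

Answer: x ∈ {2}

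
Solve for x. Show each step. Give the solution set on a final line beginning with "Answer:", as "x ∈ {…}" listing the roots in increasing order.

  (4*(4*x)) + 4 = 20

Step 1. [(4*(4*x)) + 4 = 20] 4 divides every term; factor it out ⇒ factor: (4*x) + 1 = 5.
Step 2. [(4*x) + 1 = 5] peel the +1: subtract 1 from each side, so sub: 4*x = 4.
Step 3. [4*x = 4] divide by the outer 4 ⇒ div: x = 1.

Answer: x ∈ {1}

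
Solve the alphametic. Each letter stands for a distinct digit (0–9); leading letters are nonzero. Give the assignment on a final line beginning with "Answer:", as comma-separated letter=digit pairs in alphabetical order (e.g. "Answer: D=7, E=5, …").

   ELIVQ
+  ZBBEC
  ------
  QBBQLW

Step 1. [col 1: Q + C ≡ W (mod 10)] no forcing yet in column 1 (carry-in 0); C=3 is free and consistent — try it, so C=3.
Step 2. [col 1: Q + C ≡ W (mod 10)] Q=1 is one option consistent with column 1 (Q + C ≡ W (mod 10), carry-in 0) — take it, so Q=1.
Step 3. [col 1: Q + C ≡ W (mod 10)] from column 1 (Q=1, C=3, carry-in 0, digits 1,3 already taken and all letters distinct): W must equal 4. So W=4.
Step 4. [col 2: V + E ≡ L (mod 10)] several values work for E in column 2 (V + E ≡ L (mod 10), carry-in 0); try E=7. So E=7.
Step 5. [col 2: V + E ≡ L (mod 10)] V=2 is one option consistent with column 2 (V + E ≡ L (mod 10), carry-in 0) — take it ⇒ V=2.
Step 6. [col 2: V + E ≡ L (mod 10)] column 2: given V=2, E=7, carry-in 0, and digits 1,2,3,4,7 already taken and all letters distinct, V+E≡L (mod 10) forces L=9. So L=9.
Step 7. [col 3: I + B ≡ Q (mod 10)] I=5 is one option consistent with column 3 (I + B ≡ Q (mod 10), carry-in 0) — take it ⇒ I=5.
Step 8. [col 3: I + B ≡ Q (mod 10)] from column 3 (I=5, Q=1, carry-in 0, digits 1,2,3,4,5,7,9 already taken and all letters distinct): B must equal 6, so B=6.
Step 9. [col 5: E + Z ≡ B (mod 10)] column 5 reads E+Z+carry(1)=B with E=7, B=6; with digits 1,2,3,4,5,6,7,9 already taken and all letters distinct, the only value for Z is 8, so Z=8.

Answer: B=6, C=3, E=7, I=5, L=9, Q=1, V=2, W=4, Z=8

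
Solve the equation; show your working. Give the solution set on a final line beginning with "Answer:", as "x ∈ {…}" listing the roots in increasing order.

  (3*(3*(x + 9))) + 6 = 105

Step 1. [(3*(3*(x + 9))) + 6 = 105] 3 divides every term; factor it out, so factor: (3*(x + 9)) + 2 = 35.
Step 2. [(3*(x + 9)) + 2 = 35] +2 is outermost — subtract 2 both sides. So sub: 3*(x + 9) = 33.
Step 3. [3*(x + 9) = 33] leading coefficient 3: divide by 3 ⇒ div: x + 9 = 11.
Step 4. [x + 9 = 11] peel the +9: subtract 9 from each side ⇒ sub: x = 2.

Answer: x ∈ {2}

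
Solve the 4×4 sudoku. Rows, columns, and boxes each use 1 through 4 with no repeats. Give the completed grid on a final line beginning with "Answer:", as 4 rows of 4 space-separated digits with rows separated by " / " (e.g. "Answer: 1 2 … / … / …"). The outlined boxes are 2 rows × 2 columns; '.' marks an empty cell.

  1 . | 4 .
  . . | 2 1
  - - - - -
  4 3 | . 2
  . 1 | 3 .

Step 1. [r4c4∈{4}] only 4 remains possible at r4c4. So r4c4=4.
Step 2. [r2c2∈{4}] only 4 remains possible at r2c2, so r2c2=4.
Step 3. [r2c1∈{3}] nothing but 3 survives at r2c1, so r2c1=3.
Step 4. [r4c1∈{2}] only 2 remains possible at r4c1 ⇒ r4c1=2.
Step 5. [r1c2∈{2}] only 2 remains possible at r1c2. So r1c2=2.
Step 6. [r1c4∈{3}] nothing but 3 survives at r1c4, so r1c4=3.
Step 7. [r3c3∈{1}] only 1 remains possible at r3c3 ⇒ r3c3=1.

Answer: 1 2 4 3 / 3 4 2 1 / 4 3 1 2 / 2 1 3 4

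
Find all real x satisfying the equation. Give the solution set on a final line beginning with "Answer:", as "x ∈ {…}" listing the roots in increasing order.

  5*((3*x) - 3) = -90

Step 1. [5*((3*x) - 3) = -90] 5·(inner) — divide through by 5 ⇒ div: (3*x) - 3 = -18.
Step 2. [(3*x) - 3 = -18] common factor 3 (LHS and -18) — divide through ⇒ factor: x - 1 = -6.
Step 3. [x - 1 = -6] the outer -1 inverts by adding 1 ⇒ sub: x = -5.

Answer: x ∈ {-5}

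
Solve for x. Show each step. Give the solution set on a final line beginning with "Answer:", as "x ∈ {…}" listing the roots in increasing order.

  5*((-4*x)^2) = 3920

Step 1. [5*((-4*x)^2) = 3920] divide by the outer 5, so div: (-4*x)^2 = 784.
Step 2. [(-4*x)^2 = 784] 784 ≥ 0, LHS is (·)² — take ±√. So sqrt: -4*x = 28 or -28.
Step 3. [-4*x = 28 or -28] leading coefficient -4: divide by -4. So div: x = -7 or 7.

Answer: x ∈ {-7, 7}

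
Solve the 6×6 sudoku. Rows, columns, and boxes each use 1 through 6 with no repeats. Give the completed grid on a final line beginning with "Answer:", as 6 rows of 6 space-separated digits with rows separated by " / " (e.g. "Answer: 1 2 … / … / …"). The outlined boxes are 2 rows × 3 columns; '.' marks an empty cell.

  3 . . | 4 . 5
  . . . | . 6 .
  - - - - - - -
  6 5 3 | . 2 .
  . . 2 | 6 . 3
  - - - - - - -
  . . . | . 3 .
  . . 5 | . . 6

Step 1. [r1c2∈{1,2,6}] 2 has one home in row 1: r1c2. So r1c2=2.
Step 2. [r3c4∈{1}] nothing but 1 survives at r3c4. So r3c4=1.
Step 3. [r6c4∈{2}] nothing but 2 survives at r6c4 ⇒ r6c4=2.
Step 4. [r5c2∈{1,4,6}] col 2 places 6 nowhere but r5c2 ⇒ r5c2=6.
Step 5. [r1c5∈{1}] only 1 remains possible at r1c5, so r1c5=1.
Step 6. [r6c5∈{4}] r6c5 is down to just 4, so r6c5=4.
Step 7. [r6c1∈{1}] r6c1 is down to just 1, so r6c1=1.
Step 8. [r4c1∈{4}] only 4 remains possible at r4c1, so r4c1=4.
Step 9. [r2c3∈{1,4}] in col 3, 1 fits only at r2c3 ⇒ r2c3=1.
Step 10. [r5c6∈{1}] nothing but 1 survives at r5c6. So r5c6=1.
Step 11. [r5c1∈{2}] nothing but 2 survives at r5c1 ⇒ r5c1=2.
Step 12. [r3c6∈{4}] r3c6's peers cover all but 4, so r3c6=4.
Step 13. [r2c2∈{4}] r2c2 is down to just 4, so r2c2=4.
Step 14. [r2c6∈{2}] nothing but 2 survives at r2c6, so r2c6=2.
Step 15. [r1c3∈{6}] r1c3 has the single candidate 6 ⇒ r1c3=6.
Step 16. [r4c2∈{1}] only 1 remains possible at r4c2. So r4c2=1.
Step 17. [r5c4∈{5}] r5c4's peers cover all but 5. So r5c4=5.
Step 18. [r6c2∈{3}] r6c2 is down to just 3, so r6c2=3.
Step 19. [r4c5∈{5}] r4c5 is down to just 5, so r4c5=5.
Step 20. [r5c3∈{4}] nothing but 4 survives at r5c3 ⇒ r5c3=4.
Step 21. [r2c4∈{3}] nothing but 3 survives at r2c4 ⇒ r2c4=3.
Step 22. [r2c1∈{5}] r2c1's peers cover all but 5, so r2c1=5.

Answer: 3 2 6 4 1 5 / 5 4 1 3 6 2 / 6 5 3 1 2 4 / 4 1 2 6 5 3 / 2 6 4 5 3 1 / 1 3 5 2 4 6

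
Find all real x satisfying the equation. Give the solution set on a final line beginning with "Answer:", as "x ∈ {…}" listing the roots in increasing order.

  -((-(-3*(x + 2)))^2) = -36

Step 1. [-((-(-3*(x + 2)))^2) = -36] leading − — multiply by −1. So neg: (-(-3*(x + 2)))^2 = 36.
Step 2. [(-(-3*(x + 2)))^2 = 36] √ both sides: 36 ≥ 0 gives two branches ⇒ sqrt: -(-3*(x + 2)) = 6 or -6.
Step 3. [-(-3*(x + 2)) = 6 or -6] leading − — multiply by −1, so neg: -3*(x + 2) = -6 or 6.
Step 4. [-3*(x + 2) = -6 or 6] -3·(inner) — divide through by -3, so div: x + 2 = 2 or -2.
Step 5. [x + 2 = 2 or -2] 2 comes off first (subtract 2). So sub: x = 0 or -4.

Answer: x ∈ {-4, 0}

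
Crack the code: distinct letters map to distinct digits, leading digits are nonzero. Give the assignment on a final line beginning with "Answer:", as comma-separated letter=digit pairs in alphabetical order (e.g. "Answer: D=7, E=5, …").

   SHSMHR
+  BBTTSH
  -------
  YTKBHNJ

Step 1. [col 1: R + H ≡ J (mod 10)] several values work for J in column 1 (R + H ≡ J (mod 10), carry-in 0); try J=7. So J=7.
Step 2. [col 1: R + H ≡ J (mod 10)] no forcing yet in column 1 (carry-in 0); H=2 is free and consistent — try it ⇒ H=2.
Step 3. [Y] the sum has 7 digits but both addends have 6; that extra leading digit Y is the final carry, namely 1. So Y=1.
Step 4. [col 1: R + H ≡ J (mod 10)] column 1: given H=2, J=7, carry-in 0, and digits 1,2,7 already taken and all letters distinct, R+H≡J (mod 10) forces R=5. So R=5.
Step 5. [col 2: H + S ≡ N (mod 10)] S=4 is one option consistent with column 2 (H + S ≡ N (mod 10), carry-in 0) — take it, so S=4.
Step 6. [col 2: H + S ≡ N (mod 10)] in column 2 we have H+S≡N with carry-in 0; given H=2, S=4 and digits 1,2,4,5,7 already taken and all letters distinct, that pins N to 6, so N=6.
Step 7. [col 3: M + T ≡ H (mod 10)] M=9 is one option consistent with column 3 (M + T ≡ H (mod 10), carry-in 0) — take it ⇒ M=9.
Step 8. [col 3: M + T ≡ H (mod 10)] column 3 reads M+T+carry(0)=H with M=9, H=2; with digits 1,2,4,5,6,7,9 already taken and all letters distinct, the only value for T is 3. So T=3.
Step 9. [col 4: S + T ≡ B (mod 10)] column 4 reads S+T+carry(1)=B with S=4, T=3; with digits 1,2,3,4,5,6,7,9 already taken and all letters distinct, the only value for B is 8. So B=8.
Step 10. [col 5: H + B ≡ K (mod 10)] column 5: given H=2, B=8, carry-in 0, and digits 1,2,3,4,5,6,7,8,9 already taken and all letters distinct, H+B≡K (mod 10) forces K=0. So K=0.

Answer: B=8, H=2, J=7, K=0, M=9, N=6, R=5, S=4, T=3, Y=1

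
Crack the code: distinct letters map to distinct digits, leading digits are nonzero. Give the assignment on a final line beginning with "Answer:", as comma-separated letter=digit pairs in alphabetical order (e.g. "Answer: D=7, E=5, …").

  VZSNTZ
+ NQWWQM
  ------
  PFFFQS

Step 1. [col 1: Z + M ≡ S (mod 10)] no forcing yet in column 1 (carry-in 0); Z=4 is free and consistent — try it. So Z=4.
Step 2. [col 1: Z + M ≡ S (mod 10)] column 1 (Z + M ≡ S (mod 10), carry-in 0) doesn't pin M yet; pick M=1 and continue ⇒ M=1.
Step 3. [col 1: Z + M ≡ S (mod 10)] in column 1 we have Z+M≡S with carry-in 0; given Z=4, M=1 and digits 1,4 already taken and all letters distinct, that pins S to 5, so S=5.
Step 4. [col 2: T + Q ≡ Q (mod 10)] in column 2 we have T+Q≡Q with carry-in 0; given nothing yet and digits 1,4,5 already taken and all letters distinct, that pins T to 0 ⇒ T=0.
Step 5. [col 2: T + Q ≡ Q (mod 10)] column 2 (T + Q ≡ Q (mod 10), carry-in 0) doesn't pin Q yet; pick Q=8 and continue, so Q=8.
Step 6. [col 3: N + W ≡ F (mod 10)] several values work for N in column 3 (N + W ≡ F (mod 10), carry-in 0); try N=6. So N=6.
Step 7. [col 3: N + W ≡ F (mod 10)] column 3 (N + W ≡ F (mod 10), carry-in 0) doesn't pin W yet; pick W=7 and continue ⇒ W=7.
Step 8. [col 3: N + W ≡ F (mod 10)] column 3 reads N+W+carry(0)=F with N=6, W=7; with digits 0,1,4,5,6,7,8 already taken and all letters distinct, the only value for F is 3, so F=3.
Step 9. [col 6: V + N ≡ P (mod 10)] in column 6 we have V+N≡P with carry-in 1; given N=6 and digits 0,1,3,4,5,6,7,8 already taken and all letters distinct, that pins P to 9, so P=9.
Step 10. [col 6: V + N ≡ P (mod 10)] in column 6 we have V+N≡P with carry-in 1; given N=6, P=9 and digits 0,1,3,4,5,6,7,8,9 already taken and all letters distinct, that pins V to 2 ⇒ V=2.

Answer: F=3, M=1, N=6, P=9, Q=8, S=5, T=0, V=2, W=7, Z=4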